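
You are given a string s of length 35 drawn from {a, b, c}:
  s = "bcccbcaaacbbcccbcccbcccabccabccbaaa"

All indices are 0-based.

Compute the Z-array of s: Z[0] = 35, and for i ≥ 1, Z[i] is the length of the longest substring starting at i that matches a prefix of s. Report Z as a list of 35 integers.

[35, 0, 0, 0, 2, 0, 0, 0, 0, 0, 1, 6, 0, 0, 0, 6, 0, 0, 0, 4, 0, 0, 0, 0, 3, 0, 0, 0, 3, 0, 0, 1, 0, 0, 0]

Z[0]=35
i=1: outside box; Z[1]=0
i=2: outside box; Z[2]=0
i=3: outside box; Z[3]=0
i=4: outside box; Z[4]=2 grow→box=[4,6)
i=5: min(r-i=1, Z[1]=0)=0; Z[5]=0
i=6: outside box; Z[6]=0
i=7: outside box; Z[7]=0
i=8: outside box; Z[8]=0
i=9: outside box; Z[9]=0
i=10: outside box; Z[10]=1 grow→box=[10,11)
i=11: outside box; Z[11]=6 grow→box=[11,17)
i=12: min(r-i=5, Z[1]=0)=0; Z[12]=0
i=13: min(r-i=4, Z[2]=0)=0; Z[13]=0
i=14: min(r-i=3, Z[3]=0)=0; Z[14]=0
i=15: min(r-i=2, Z[4]=2)=2; Z[15]=6 grow→box=[15,21)
i=16: min(r-i=5, Z[1]=0)=0; Z[16]=0
i=17: min(r-i=4, Z[2]=0)=0; Z[17]=0
i=18: min(r-i=3, Z[3]=0)=0; Z[18]=0
i=19: min(r-i=2, Z[4]=2)=2; Z[19]=4 grow→box=[19,23)
i=20: min(r-i=3, Z[1]=0)=0; Z[20]=0
i=21: min(r-i=2, Z[2]=0)=0; Z[21]=0
i=22: min(r-i=1, Z[3]=0)=0; Z[22]=0
i=23: outside box; Z[23]=0
i=24: outside box; Z[24]=3 grow→box=[24,27)
i=25: min(r-i=2, Z[1]=0)=0; Z[25]=0
i=26: min(r-i=1, Z[2]=0)=0; Z[26]=0
i=27: outside box; Z[27]=0
i=28: outside box; Z[28]=3 grow→box=[28,31)
i=29: min(r-i=2, Z[1]=0)=0; Z[29]=0
i=30: min(r-i=1, Z[2]=0)=0; Z[30]=0
i=31: outside box; Z[31]=1 grow→box=[31,32)
i=32: outside box; Z[32]=0
i=33: outside box; Z[33]=0
i=34: outside box; Z[34]=0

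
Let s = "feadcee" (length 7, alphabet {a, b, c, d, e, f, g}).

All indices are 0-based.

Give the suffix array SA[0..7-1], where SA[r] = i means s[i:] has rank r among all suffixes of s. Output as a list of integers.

rank→(start, suffix):
  0 → (2, 'adcee')
  1 → (4, 'cee')
  2 → (3, 'dcee')
  3 → (6, 'e')
  4 → (1, 'eadcee')
  5 → (5, 'ee')
  6 → (0, 'feadcee')

[2, 4, 3, 6, 1, 5, 0]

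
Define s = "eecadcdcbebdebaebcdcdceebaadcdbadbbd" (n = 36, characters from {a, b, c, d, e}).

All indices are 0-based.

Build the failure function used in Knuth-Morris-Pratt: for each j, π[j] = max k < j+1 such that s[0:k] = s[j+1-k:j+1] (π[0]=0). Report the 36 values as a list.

[0, 1, 0, 0, 0, 0, 0, 0, 0, 1, 0, 0, 1, 0, 0, 1, 0, 0, 0, 0, 0, 0, 1, 2, 0, 0, 0, 0, 0, 0, 0, 0, 0, 0, 0, 0]

π[0] = 0
j=1 s[j]='e': π[1]=1 (border 'e')
j=2 s[j]='c': k: 1→0; π[2]=0 (border '')
j=3 s[j]='a': π[3]=0 (border '')
j=4 s[j]='d': π[4]=0 (border '')
j=5 s[j]='c': π[5]=0 (border '')
j=6 s[j]='d': π[6]=0 (border '')
j=7 s[j]='c': π[7]=0 (border '')
j=8 s[j]='b': π[8]=0 (border '')
j=9 s[j]='e': π[9]=1 (border 'e')
j=10 s[j]='b': k: 1→0; π[10]=0 (border '')
j=11 s[j]='d': π[11]=0 (border '')
j=12 s[j]='e': π[12]=1 (border 'e')
j=13 s[j]='b': k: 1→0; π[13]=0 (border '')
j=14 s[j]='a': π[14]=0 (border '')
j=15 s[j]='e': π[15]=1 (border 'e')
j=16 s[j]='b': k: 1→0; π[16]=0 (border '')
j=17 s[j]='c': π[17]=0 (border '')
j=18 s[j]='d': π[18]=0 (border '')
j=19 s[j]='c': π[19]=0 (border '')
j=20 s[j]='d': π[20]=0 (border '')
j=21 s[j]='c': π[21]=0 (border '')
j=22 s[j]='e': π[22]=1 (border 'e')
j=23 s[j]='e': π[23]=2 (border 'ee')
j=24 s[j]='b': k: 2→1→0; π[24]=0 (border '')
j=25 s[j]='a': π[25]=0 (border '')
j=26 s[j]='a': π[26]=0 (border '')
j=27 s[j]='d': π[27]=0 (border '')
j=28 s[j]='c': π[28]=0 (border '')
j=29 s[j]='d': π[29]=0 (border '')
j=30 s[j]='b': π[30]=0 (border '')
j=31 s[j]='a': π[31]=0 (border '')
j=32 s[j]='d': π[32]=0 (border '')
j=33 s[j]='b': π[33]=0 (border '')
j=34 s[j]='b': π[34]=0 (border '')
j=35 s[j]='d': π[35]=0 (border '')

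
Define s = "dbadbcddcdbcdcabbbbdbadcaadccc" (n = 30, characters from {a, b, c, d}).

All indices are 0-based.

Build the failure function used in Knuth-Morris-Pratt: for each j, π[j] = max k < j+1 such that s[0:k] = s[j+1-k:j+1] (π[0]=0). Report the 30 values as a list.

[0, 0, 0, 1, 2, 0, 1, 1, 0, 1, 2, 0, 1, 0, 0, 0, 0, 0, 0, 1, 2, 3, 4, 0, 0, 0, 1, 0, 0, 0]

π[0] = 0
j=1 s[j]='b': π[1]=0 (border '')
j=2 s[j]='a': π[2]=0 (border '')
j=3 s[j]='d': π[3]=1 (border 'd')
j=4 s[j]='b': π[4]=2 (border 'db')
j=5 s[j]='c': k: 2→0; π[5]=0 (border '')
j=6 s[j]='d': π[6]=1 (border 'd')
j=7 s[j]='d': k: 1→0; π[7]=1 (border 'd')
j=8 s[j]='c': k: 1→0; π[8]=0 (border '')
j=9 s[j]='d': π[9]=1 (border 'd')
j=10 s[j]='b': π[10]=2 (border 'db')
j=11 s[j]='c': k: 2→0; π[11]=0 (border '')
j=12 s[j]='d': π[12]=1 (border 'd')
j=13 s[j]='c': k: 1→0; π[13]=0 (border '')
j=14 s[j]='a': π[14]=0 (border '')
j=15 s[j]='b': π[15]=0 (border '')
j=16 s[j]='b': π[16]=0 (border '')
j=17 s[j]='b': π[17]=0 (border '')
j=18 s[j]='b': π[18]=0 (border '')
j=19 s[j]='d': π[19]=1 (border 'd')
j=20 s[j]='b': π[20]=2 (border 'db')
j=21 s[j]='a': π[21]=3 (border 'dba')
j=22 s[j]='d': π[22]=4 (border 'dbad')
j=23 s[j]='c': k: 4→1→0; π[23]=0 (border '')
j=24 s[j]='a': π[24]=0 (border '')
j=25 s[j]='a': π[25]=0 (border '')
j=26 s[j]='d': π[26]=1 (border 'd')
j=27 s[j]='c': k: 1→0; π[27]=0 (border '')
j=28 s[j]='c': π[28]=0 (border '')
j=29 s[j]='c': π[29]=0 (border '')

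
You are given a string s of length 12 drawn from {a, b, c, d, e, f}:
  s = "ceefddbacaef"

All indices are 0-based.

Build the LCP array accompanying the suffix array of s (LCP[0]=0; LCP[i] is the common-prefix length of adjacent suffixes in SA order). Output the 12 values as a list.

[0, 1, 0, 0, 1, 0, 1, 0, 1, 2, 0, 1]

rank→(start, suffix):
  0 → (7, 'acaef')
  1 → (9, 'aef')
  2 → (6, 'bacaef')
  3 → (8, 'caef')
  4 → (0, 'ceefddbacaef')
  5 → (5, 'dbacaef')
  6 → (4, 'ddbacaef')
  7 → (1, 'eefddbacaef')
  8 → (10, 'ef')
  9 → (2, 'efddbacaef')
  10 → (11, 'f')
  11 → (3, 'fddbacaef')

SA = [7, 9, 6, 8, 0, 5, 4, 1, 10, 2, 11, 3]
[i] adj suffixes → lcp
  [1] 7/9 → 1 ('a')
  [2] 9/6 → 0 ('')
  [3] 6/8 → 0 ('')
  [4] 8/0 → 1 ('c')
  [5] 0/5 → 0 ('')
  [6] 5/4 → 1 ('d')
  [7] 4/1 → 0 ('')
  [8] 1/10 → 1 ('e')
  [9] 10/2 → 2 ('ef')
  [10] 2/11 → 0 ('')
  [11] 11/3 → 1 ('f')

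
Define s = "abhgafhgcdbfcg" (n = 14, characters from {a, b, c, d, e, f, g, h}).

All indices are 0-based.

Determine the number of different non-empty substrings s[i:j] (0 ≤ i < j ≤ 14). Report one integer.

97

rank | idx | suffix
   0 |   0 | abhgafhgcdbfcg
   1 |   4 | afhgcdbfcg
   2 |  10 | bfcg
   3 |   1 | bhgafhgcdbfcg
   4 |   8 | cdbfcg
   5 |  12 | cg
   6 |   9 | dbfcg
   7 |  11 | fcg
   8 |   5 | fhgcdbfcg
   9 |  13 | g
  10 |   3 | gafhgcdbfcg
  11 |   7 | gcdbfcg
  12 |   2 | hgafhgcdbfcg
  13 |   6 | hgcdbfcg

SA = [0, 4, 10, 1, 8, 12, 9, 11, 5, 13, 3, 7, 2, 6]
[i] adj suffixes → lcp
  [1] 0/4 → 1 ('a')
  [2] 4/10 → 0 ('')
  [3] 10/1 → 1 ('b')
  [4] 1/8 → 0 ('')
  [5] 8/12 → 1 ('c')
  [6] 12/9 → 0 ('')
  [7] 9/11 → 0 ('')
  [8] 11/5 → 1 ('f')
  [9] 5/13 → 0 ('')
  [10] 13/3 → 1 ('g')
  [11] 3/7 → 1 ('g')
  [12] 7/2 → 0 ('')
  [13] 2/6 → 2 ('hg')

n(n+1)/2 = 14·15/2 = 105
Σ LCP = 0 + 1 + 0 + 1 + 0 + 1 + 0 + 0 + 1 + 0 + 1 + 1 + 0 + 2 = 8
distinct = 105 − 8 = 97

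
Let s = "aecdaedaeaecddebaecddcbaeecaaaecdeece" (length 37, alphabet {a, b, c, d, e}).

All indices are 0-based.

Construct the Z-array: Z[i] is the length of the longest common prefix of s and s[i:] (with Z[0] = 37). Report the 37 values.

Z[0]=37
i=1: outside box; Z[1]=0
i=2: outside box; Z[2]=0
i=3: outside box; Z[3]=0
i=4: outside box; Z[4]=2 extend→box=[4,6)
i=5: min(r-i=1, Z[1]=0)=0; Z[5]=0
i=6: outside box; Z[6]=0
i=7: outside box; Z[7]=2 extend→box=[7,9)
i=8: min(r-i=1, Z[1]=0)=0; Z[8]=0
i=9: outside box; Z[9]=4 extend→box=[9,13)
i=10: min(r-i=3, Z[1]=0)=0; Z[10]=0
i=11: min(r-i=2, Z[2]=0)=0; Z[11]=0
i=12: min(r-i=1, Z[3]=0)=0; Z[12]=0
i=13: outside box; Z[13]=0
i=14: outside box; Z[14]=0
i=15: outside box; Z[15]=0
i=16: outside box; Z[16]=4 extend→box=[16,20)
i=17: min(r-i=3, Z[1]=0)=0; Z[17]=0
i=18: min(r-i=2, Z[2]=0)=0; Z[18]=0
i=19: min(r-i=1, Z[3]=0)=0; Z[19]=0
i=20: outside box; Z[20]=0
i=21: outside box; Z[21]=0
i=22: outside box; Z[22]=0
i=23: outside box; Z[23]=2 extend→box=[23,25)
i=24: min(r-i=1, Z[1]=0)=0; Z[24]=0
i=25: outside box; Z[25]=0
i=26: outside box; Z[26]=0
i=27: outside box; Z[27]=1 extend→box=[27,28)
i=28: outside box; Z[28]=1 extend→box=[28,29)
i=29: outside box; Z[29]=4 extend→box=[29,33)
i=30: min(r-i=3, Z[1]=0)=0; Z[30]=0
i=31: min(r-i=2, Z[2]=0)=0; Z[31]=0
i=32: min(r-i=1, Z[3]=0)=0; Z[32]=0
i=33: outside box; Z[33]=0
i=34: outside box; Z[34]=0
i=35: outside box; Z[35]=0
i=36: outside box; Z[36]=0

[37, 0, 0, 0, 2, 0, 0, 2, 0, 4, 0, 0, 0, 0, 0, 0, 4, 0, 0, 0, 0, 0, 0, 2, 0, 0, 0, 1, 1, 4, 0, 0, 0, 0, 0, 0, 0]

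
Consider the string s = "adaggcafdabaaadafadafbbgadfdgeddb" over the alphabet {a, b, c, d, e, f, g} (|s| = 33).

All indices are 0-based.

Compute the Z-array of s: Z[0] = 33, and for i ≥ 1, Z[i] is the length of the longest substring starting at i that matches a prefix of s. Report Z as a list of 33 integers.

[33, 0, 1, 0, 0, 0, 1, 0, 0, 1, 0, 1, 1, 3, 0, 1, 0, 3, 0, 1, 0, 0, 0, 0, 2, 0, 0, 0, 0, 0, 0, 0, 0]

Z[0]=33
i=1: outside box; Z[1]=0
i=2: outside box; Z[2]=1 extend→box=[2,3)
i=3: outside box; Z[3]=0
i=4: outside box; Z[4]=0
i=5: outside box; Z[5]=0
i=6: outside box; Z[6]=1 extend→box=[6,7)
i=7: outside box; Z[7]=0
i=8: outside box; Z[8]=0
i=9: outside box; Z[9]=1 extend→box=[9,10)
i=10: outside box; Z[10]=0
i=11: outside box; Z[11]=1 extend→box=[11,12)
i=12: outside box; Z[12]=1 extend→box=[12,13)
i=13: outside box; Z[13]=3 extend→box=[13,16)
i=14: min(r-i=2, Z[1]=0)=0; Z[14]=0
i=15: min(r-i=1, Z[2]=1)=1; Z[15]=1
i=16: outside box; Z[16]=0
i=17: outside box; Z[17]=3 extend→box=[17,20)
i=18: min(r-i=2, Z[1]=0)=0; Z[18]=0
i=19: min(r-i=1, Z[2]=1)=1; Z[19]=1
i=20: outside box; Z[20]=0
i=21: outside box; Z[21]=0
i=22: outside box; Z[22]=0
i=23: outside box; Z[23]=0
i=24: outside box; Z[24]=2 extend→box=[24,26)
i=25: min(r-i=1, Z[1]=0)=0; Z[25]=0
i=26: outside box; Z[26]=0
i=27: outside box; Z[27]=0
i=28: outside box; Z[28]=0
i=29: outside box; Z[29]=0
i=30: outside box; Z[30]=0
i=31: outside box; Z[31]=0
i=32: outside box; Z[32]=0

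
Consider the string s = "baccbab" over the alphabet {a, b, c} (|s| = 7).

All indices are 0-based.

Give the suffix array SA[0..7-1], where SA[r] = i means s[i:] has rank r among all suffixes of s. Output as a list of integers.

rank→(start, suffix):
  0 → (5, 'ab')
  1 → (1, 'accbab')
  2 → (6, 'b')
  3 → (4, 'bab')
  4 → (0, 'baccbab')
  5 → (3, 'cbab')
  6 → (2, 'ccbab')

[5, 1, 6, 4, 0, 3, 2]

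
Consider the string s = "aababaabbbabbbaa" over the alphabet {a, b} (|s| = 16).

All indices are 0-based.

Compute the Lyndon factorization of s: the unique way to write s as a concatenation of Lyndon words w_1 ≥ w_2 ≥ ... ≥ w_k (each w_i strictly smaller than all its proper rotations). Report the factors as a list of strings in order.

["aababaabbbabbb", "a", "a"]

emit factor 1: 'aababaabbbabbb' (i=0, period=14)
emit factor 2: 'a' (i=14, period=1)
emit factor 3: 'a' (i=15, period=1)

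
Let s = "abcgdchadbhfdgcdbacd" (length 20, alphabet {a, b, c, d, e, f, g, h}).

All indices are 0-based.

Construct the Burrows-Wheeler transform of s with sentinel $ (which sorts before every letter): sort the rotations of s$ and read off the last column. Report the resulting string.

rank  rotation               last
    0  $abcgdchadbhfdgcdbacd  d
    1  abcgdchadbhfdgcdbacd$  $
    2  acd$abcgdchadbhfdgcdb  b
    3  adbhfdgcdbacd$abcgdch  h
    4  bacd$abcgdchadbhfdgcd  d
    5  bcgdchadbhfdgcdbacd$a  a
    6  bhfdgcdbacd$abcgdchad  d
    7  cd$abcgdchadbhfdgcdba  a
    8  cdbacd$abcgdchadbhfdg  g
    9  cgdchadbhfdgcdbacd$ab  b
   10  chadbhfdgcdbacd$abcgd  d
   11  d$abcgdchadbhfdgcdbac  c
   12  dbacd$abcgdchadbhfdgc  c
   13  dbhfdgcdbacd$abcgdcha  a
   14  dchadbhfdgcdbacd$abcg  g
   15  dgcdbacd$abcgdchadbhf  f
   16  fdgcdbacd$abcgdchadbh  h
   17  gcdbacd$abcgdchadbhfd  d
   18  gdchadbhfdgcdbacd$abc  c
   19  hadbhfdgcdbacd$abcgdc  c
   20  hfdgcdbacd$abcgdchadb  b

d$bhdadagbdccagfhdccb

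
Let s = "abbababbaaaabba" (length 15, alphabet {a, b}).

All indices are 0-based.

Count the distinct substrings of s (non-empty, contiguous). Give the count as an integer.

89

rank→(start, suffix):
  0 → (14, 'a')
  1 → (8, 'aaaabba')
  2 → (9, 'aaabba')
  3 → (10, 'aabba')
  4 → (3, 'ababbaaaabba')
  5 → (11, 'abba')
  6 → (5, 'abbaaaabba')
  7 → (0, 'abbababbaaaabba')
  8 → (13, 'ba')
  9 → (7, 'baaaabba')
  10 → (2, 'bababbaaaabba')
  11 → (4, 'babbaaaabba')
  12 → (12, 'bba')
  13 → (6, 'bbaaaabba')
  14 → (1, 'bbababbaaaabba')

SA = [14, 8, 9, 10, 3, 11, 5, 0, 13, 7, 2, 4, 12, 6, 1]
[i] adj suffixes → lcp
  [1] 14/8 → 1 ('a')
  [2] 8/9 → 3 ('aaa')
  [3] 9/10 → 2 ('aa')
  [4] 10/3 → 1 ('a')
  [5] 3/11 → 2 ('ab')
  [6] 11/5 → 4 ('abba')
  [7] 5/0 → 4 ('abba')
  [8] 0/13 → 0 ('')
  [9] 13/7 → 2 ('ba')
  [10] 7/2 → 2 ('ba')
  [11] 2/4 → 3 ('bab')
  [12] 4/12 → 1 ('b')
  [13] 12/6 → 3 ('bba')
  [14] 6/1 → 3 ('bba')

n(n+1)/2 = 15·16/2 = 120
Σ LCP = 0 + 1 + 3 + 2 + 1 + 2 + 4 + 4 + 0 + 2 + 2 + 3 + 1 + 3 + 3 = 31
distinct = 120 − 31 = 89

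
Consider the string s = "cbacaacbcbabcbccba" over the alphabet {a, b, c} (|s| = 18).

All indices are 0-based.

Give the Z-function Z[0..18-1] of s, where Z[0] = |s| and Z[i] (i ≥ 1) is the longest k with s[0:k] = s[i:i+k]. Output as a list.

[18, 0, 0, 1, 0, 0, 2, 0, 3, 0, 0, 0, 2, 0, 1, 3, 0, 0]

Z[0]=18
i=1: i≥r, start 0; Z[1]=0
i=2: i≥r, start 0; Z[2]=0
i=3: i≥r, start 0; Z[3]=1 grow→box=[3,4)
i=4: i≥r, start 0; Z[4]=0
i=5: i≥r, start 0; Z[5]=0
i=6: i≥r, start 0; Z[6]=2 grow→box=[6,8)
i=7: min(r-i=1, Z[1]=0)=0; Z[7]=0
i=8: i≥r, start 0; Z[8]=3 grow→box=[8,11)
i=9: min(r-i=2, Z[1]=0)=0; Z[9]=0
i=10: min(r-i=1, Z[2]=0)=0; Z[10]=0
i=11: i≥r, start 0; Z[11]=0
i=12: i≥r, start 0; Z[12]=2 grow→box=[12,14)
i=13: min(r-i=1, Z[1]=0)=0; Z[13]=0
i=14: i≥r, start 0; Z[14]=1 grow→box=[14,15)
i=15: i≥r, start 0; Z[15]=3 grow→box=[15,18)
i=16: min(r-i=2, Z[1]=0)=0; Z[16]=0
i=17: min(r-i=1, Z[2]=0)=0; Z[17]=0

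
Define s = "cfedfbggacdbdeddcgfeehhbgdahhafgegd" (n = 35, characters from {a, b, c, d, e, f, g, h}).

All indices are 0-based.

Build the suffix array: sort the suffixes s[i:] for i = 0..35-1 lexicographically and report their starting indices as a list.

[8, 29, 26, 11, 23, 5, 9, 0, 16, 34, 25, 10, 15, 14, 12, 3, 13, 2, 19, 32, 20, 4, 1, 18, 30, 7, 33, 24, 31, 17, 6, 28, 22, 27, 21]

rank→(start, suffix):
  0 → (8, 'acdbdeddcgfeehhbgdahhafgegd')
  1 → (29, 'afgegd')
  2 → (26, 'ahhafgegd')
  3 → (11, 'bdeddcgfeehhbgdahhafgegd')
  4 → (23, 'bgdahhafgegd')
  5 → (5, 'bggacdbdeddcgfeehhbgdahhafgegd')
  6 → (9, 'cdbdeddcgfeehhbgdahhafgegd')
  7 → (0, 'cfedfbggacdbdeddcgfeehhbgdahhafgegd')
  8 → (16, 'cgfeehhbgdahhafgegd')
  9 → (34, 'd')
  10 → (25, 'dahhafgegd')
  11 → (10, 'dbdeddcgfeehhbgdahhafgegd')
  12 → (15, 'dcgfeehhbgdahhafgegd')
  13 → (14, 'ddcgfeehhbgdahhafgegd')
  14 → (12, 'deddcgfeehhbgdahhafgegd')
  15 → (3, 'dfbggacdbdeddcgfeehhbgdahhafgegd')
  16 → (13, 'eddcgfeehhbgdahhafgegd')
  17 → (2, 'edfbggacdbdeddcgfeehhbgdahhafgegd')
  18 → (19, 'eehhbgdahhafgegd')
  19 → (32, 'egd')
  20 → (20, 'ehhbgdahhafgegd')
  21 → (4, 'fbggacdbdeddcgfeehhbgdahhafgegd')
  22 → (1, 'fedfbggacdbdeddcgfeehhbgdahhafgegd')
  23 → (18, 'feehhbgdahhafgegd')
  24 → (30, 'fgegd')
  25 → (7, 'gacdbdeddcgfeehhbgdahhafgegd')
  26 → (33, 'gd')
  27 → (24, 'gdahhafgegd')
  28 → (31, 'gegd')
  29 → (17, 'gfeehhbgdahhafgegd')
  30 → (6, 'ggacdbdeddcgfeehhbgdahhafgegd')
  31 → (28, 'hafgegd')
  32 → (22, 'hbgdahhafgegd')
  33 → (27, 'hhafgegd')
  34 → (21, 'hhbgdahhafgegd')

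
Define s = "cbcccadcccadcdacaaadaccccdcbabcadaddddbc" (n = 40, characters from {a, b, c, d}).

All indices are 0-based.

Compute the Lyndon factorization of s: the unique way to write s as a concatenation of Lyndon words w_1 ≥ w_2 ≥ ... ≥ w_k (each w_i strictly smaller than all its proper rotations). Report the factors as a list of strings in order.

emit factor 1: 'c' (i=0, period=1)
emit factor 2: 'bccc' (i=1, period=4)
emit factor 3: 'adcccadcd' (i=5, period=9)
emit factor 4: 'ac' (i=14, period=2)
emit factor 5: 'aaadaccccdcbabcadaddddbc' (i=16, period=24)

["c", "bccc", "adcccadcd", "ac", "aaadaccccdcbabcadaddddbc"]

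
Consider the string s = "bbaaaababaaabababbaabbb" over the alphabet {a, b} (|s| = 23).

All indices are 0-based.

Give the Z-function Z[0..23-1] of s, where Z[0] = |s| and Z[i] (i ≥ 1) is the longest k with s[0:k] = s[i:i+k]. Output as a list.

[23, 1, 0, 0, 0, 0, 1, 0, 1, 0, 0, 0, 1, 0, 1, 0, 4, 1, 0, 0, 2, 2, 1]

Z[0]=23
i=1: i≥r, start 0; Z[1]=1 extend→box=[1,2)
i=2: i≥r, start 0; Z[2]=0
i=3: i≥r, start 0; Z[3]=0
i=4: i≥r, start 0; Z[4]=0
i=5: i≥r, start 0; Z[5]=0
i=6: i≥r, start 0; Z[6]=1 extend→box=[6,7)
i=7: i≥r, start 0; Z[7]=0
i=8: i≥r, start 0; Z[8]=1 extend→box=[8,9)
i=9: i≥r, start 0; Z[9]=0
i=10: i≥r, start 0; Z[10]=0
i=11: i≥r, start 0; Z[11]=0
i=12: i≥r, start 0; Z[12]=1 extend→box=[12,13)
i=13: i≥r, start 0; Z[13]=0
i=14: i≥r, start 0; Z[14]=1 extend→box=[14,15)
i=15: i≥r, start 0; Z[15]=0
i=16: i≥r, start 0; Z[16]=4 extend→box=[16,20)
i=17: min(r-i=3, Z[1]=1)=1; Z[17]=1
i=18: min(r-i=2, Z[2]=0)=0; Z[18]=0
i=19: min(r-i=1, Z[3]=0)=0; Z[19]=0
i=20: i≥r, start 0; Z[20]=2 extend→box=[20,22)
i=21: min(r-i=1, Z[1]=1)=1; Z[21]=2 extend→box=[21,23)
i=22: min(r-i=1, Z[1]=1)=1; Z[22]=1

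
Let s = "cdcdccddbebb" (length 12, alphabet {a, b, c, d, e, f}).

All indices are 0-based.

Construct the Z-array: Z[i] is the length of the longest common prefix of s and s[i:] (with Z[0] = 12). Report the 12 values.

[12, 0, 3, 0, 1, 2, 0, 0, 0, 0, 0, 0]

Z[0]=12
i=1: outside box; Z[1]=0
i=2: outside box; Z[2]=3 grow→box=[2,5)
i=3: min(r-i=2, Z[1]=0)=0; Z[3]=0
i=4: min(r-i=1, Z[2]=3)=1; Z[4]=1
i=5: outside box; Z[5]=2 grow→box=[5,7)
i=6: min(r-i=1, Z[1]=0)=0; Z[6]=0
i=7: outside box; Z[7]=0
i=8: outside box; Z[8]=0
i=9: outside box; Z[9]=0
i=10: outside box; Z[10]=0
i=11: outside box; Z[11]=0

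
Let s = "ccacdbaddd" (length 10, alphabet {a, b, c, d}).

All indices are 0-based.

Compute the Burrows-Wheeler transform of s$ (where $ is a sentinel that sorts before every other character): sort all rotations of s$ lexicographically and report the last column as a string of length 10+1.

rank  rotation     last
    0  $ccacdbaddd  d
    1  acdbaddd$cc  c
    2  addd$ccacdb  b
    3  baddd$ccacd  d
    4  cacdbaddd$c  c
    5  ccacdbaddd$  $
    6  cdbaddd$cca  a
    7  d$ccacdbadd  d
    8  dbaddd$ccac  c
    9  dd$ccacdbad  d
   10  ddd$ccacdba  a

dcbdc$adcda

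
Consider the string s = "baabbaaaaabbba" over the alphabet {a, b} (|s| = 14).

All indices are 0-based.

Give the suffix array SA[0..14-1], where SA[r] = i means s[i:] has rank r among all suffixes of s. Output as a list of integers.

rank | idx | suffix
   0 |  13 | a
   1 |   5 | aaaaabbba
   2 |   6 | aaaabbba
   3 |   7 | aaabbba
   4 |   1 | aabbaaaaabbba
   5 |   8 | aabbba
   6 |   2 | abbaaaaabbba
   7 |   9 | abbba
   8 |  12 | ba
   9 |   4 | baaaaabbba
  10 |   0 | baabbaaaaabbba
  11 |  11 | bba
  12 |   3 | bbaaaaabbba
  13 |  10 | bbba

[13, 5, 6, 7, 1, 8, 2, 9, 12, 4, 0, 11, 3, 10]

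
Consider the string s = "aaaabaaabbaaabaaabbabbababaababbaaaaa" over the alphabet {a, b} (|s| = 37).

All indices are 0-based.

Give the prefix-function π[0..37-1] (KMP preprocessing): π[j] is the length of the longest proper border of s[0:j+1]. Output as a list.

π[0] = 0
j=1 s[j]='a': π[1]=1 (border 'a')
j=2 s[j]='a': π[2]=2 (border 'aa')
j=3 s[j]='a': π[3]=3 (border 'aaa')
j=4 s[j]='b': k: 3→2→1→0; π[4]=0 (border '')
j=5 s[j]='a': π[5]=1 (border 'a')
j=6 s[j]='a': π[6]=2 (border 'aa')
j=7 s[j]='a': π[7]=3 (border 'aaa')
j=8 s[j]='b': k: 3→2→1→0; π[8]=0 (border '')
j=9 s[j]='b': π[9]=0 (border '')
j=10 s[j]='a': π[10]=1 (border 'a')
j=11 s[j]='a': π[11]=2 (border 'aa')
j=12 s[j]='a': π[12]=3 (border 'aaa')
j=13 s[j]='b': k: 3→2→1→0; π[13]=0 (border '')
j=14 s[j]='a': π[14]=1 (border 'a')
j=15 s[j]='a': π[15]=2 (border 'aa')
j=16 s[j]='a': π[16]=3 (border 'aaa')
j=17 s[j]='b': k: 3→2→1→0; π[17]=0 (border '')
j=18 s[j]='b': π[18]=0 (border '')
j=19 s[j]='a': π[19]=1 (border 'a')
j=20 s[j]='b': k: 1→0; π[20]=0 (border '')
j=21 s[j]='b': π[21]=0 (border '')
j=22 s[j]='a': π[22]=1 (border 'a')
j=23 s[j]='b': k: 1→0; π[23]=0 (border '')
j=24 s[j]='a': π[24]=1 (border 'a')
j=25 s[j]='b': k: 1→0; π[25]=0 (border '')
j=26 s[j]='a': π[26]=1 (border 'a')
j=27 s[j]='a': π[27]=2 (border 'aa')
j=28 s[j]='b': k: 2→1→0; π[28]=0 (border '')
j=29 s[j]='a': π[29]=1 (border 'a')
j=30 s[j]='b': k: 1→0; π[30]=0 (border '')
j=31 s[j]='b': π[31]=0 (border '')
j=32 s[j]='a': π[32]=1 (border 'a')
j=33 s[j]='a': π[33]=2 (border 'aa')
j=34 s[j]='a': π[34]=3 (border 'aaa')
j=35 s[j]='a': π[35]=4 (border 'aaaa')
j=36 s[j]='a': k: 4→3; π[36]=4 (border 'aaaa')

[0, 1, 2, 3, 0, 1, 2, 3, 0, 0, 1, 2, 3, 0, 1, 2, 3, 0, 0, 1, 0, 0, 1, 0, 1, 0, 1, 2, 0, 1, 0, 0, 1, 2, 3, 4, 4]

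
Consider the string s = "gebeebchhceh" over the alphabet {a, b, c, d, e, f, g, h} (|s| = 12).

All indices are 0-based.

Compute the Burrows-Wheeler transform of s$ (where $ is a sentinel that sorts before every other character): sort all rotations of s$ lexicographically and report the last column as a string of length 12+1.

rank  rotation       last
    0  $gebeebchhceh  h
    1  bchhceh$gebee  e
    2  beebchhceh$ge  e
    3  ceh$gebeebchh  h
    4  chhceh$gebeeb  b
    5  ebchhceh$gebe  e
    6  ebeebchhceh$g  g
    7  eebchhceh$geb  b
    8  eh$gebeebchhc  c
    9  gebeebchhceh$  $
   10  h$gebeebchhce  e
   11  hceh$gebeebch  h
   12  hhceh$gebeebc  c

heehbegbc$ehc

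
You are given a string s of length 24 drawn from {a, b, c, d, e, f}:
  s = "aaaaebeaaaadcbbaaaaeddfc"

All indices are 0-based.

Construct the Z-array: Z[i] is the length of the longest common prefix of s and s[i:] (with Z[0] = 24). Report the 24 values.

[24, 3, 2, 1, 0, 0, 0, 4, 3, 2, 1, 0, 0, 0, 0, 5, 3, 2, 1, 0, 0, 0, 0, 0]

Z[0]=24
i=1: outside box; Z[1]=3 extend→box=[1,4)
i=2: min(r-i=2, Z[1]=3)=2; Z[2]=2
i=3: min(r-i=1, Z[2]=2)=1; Z[3]=1
i=4: outside box; Z[4]=0
i=5: outside box; Z[5]=0
i=6: outside box; Z[6]=0
i=7: outside box; Z[7]=4 extend→box=[7,11)
i=8: min(r-i=3, Z[1]=3)=3; Z[8]=3
i=9: min(r-i=2, Z[2]=2)=2; Z[9]=2
i=10: min(r-i=1, Z[3]=1)=1; Z[10]=1
i=11: outside box; Z[11]=0
i=12: outside box; Z[12]=0
i=13: outside box; Z[13]=0
i=14: outside box; Z[14]=0
i=15: outside box; Z[15]=5 extend→box=[15,20)
i=16: min(r-i=4, Z[1]=3)=3; Z[16]=3
i=17: min(r-i=3, Z[2]=2)=2; Z[17]=2
i=18: min(r-i=2, Z[3]=1)=1; Z[18]=1
i=19: min(r-i=1, Z[4]=0)=0; Z[19]=0
i=20: outside box; Z[20]=0
i=21: outside box; Z[21]=0
i=22: outside box; Z[22]=0
i=23: outside box; Z[23]=0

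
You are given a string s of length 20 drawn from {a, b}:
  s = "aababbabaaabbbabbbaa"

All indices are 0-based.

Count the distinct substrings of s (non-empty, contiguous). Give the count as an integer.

162

rank | idx | suffix
   0 |  19 | a
   1 |  18 | aa
   2 |   8 | aaabbbabbbaa
   3 |   0 | aababbabaaabbbabbbaa
   4 |   9 | aabbbabbbaa
   5 |   6 | abaaabbbabbbaa
   6 |   1 | ababbabaaabbbabbbaa
   7 |   3 | abbabaaabbbabbbaa
   8 |  14 | abbbaa
   9 |  10 | abbbabbbaa
  10 |  17 | baa
  11 |   7 | baaabbbabbbaa
  12 |   5 | babaaabbbabbbaa
  13 |   2 | babbabaaabbbabbbaa
  14 |  13 | babbbaa
  15 |  16 | bbaa
  16 |   4 | bbabaaabbbabbbaa
  17 |  12 | bbabbbaa
  18 |  15 | bbbaa
  19 |  11 | bbbabbbaa

SA = [19, 18, 8, 0, 9, 6, 1, 3, 14, 10, 17, 7, 5, 2, 13, 16, 4, 12, 15, 11]
rank  pair      lcp
   1  s[19:],s[18:]  1  'a'
   2  s[18:],s[8:]  2  'aa'
   3  s[8:],s[0:]  2  'aa'
   4  s[0:],s[9:]  3  'aab'
   5  s[9:],s[6:]  1  'a'
   6  s[6:],s[1:]  3  'aba'
   7  s[1:],s[3:]  2  'ab'
   8  s[3:],s[14:]  3  'abb'
   9  s[14:],s[10:]  5  'abbba'
  10  s[10:],s[17:]  0  ''
  11  s[17:],s[7:]  3  'baa'
  12  s[7:],s[5:]  2  'ba'
  13  s[5:],s[2:]  3  'bab'
  14  s[2:],s[13:]  4  'babb'
  15  s[13:],s[16:]  1  'b'
  16  s[16:],s[4:]  3  'bba'
  17  s[4:],s[12:]  4  'bbab'
  18  s[12:],s[15:]  2  'bb'
  19  s[15:],s[11:]  4  'bbba'

n(n+1)/2 = 20·21/2 = 210
Σ LCP = 0 + 1 + 2 + 2 + 3 + 1 + 3 + 2 + 3 + 5 + 0 + 3 + 2 + 3 + 4 + 1 + 3 + 4 + 2 + 4 = 48
distinct = 210 − 48 = 162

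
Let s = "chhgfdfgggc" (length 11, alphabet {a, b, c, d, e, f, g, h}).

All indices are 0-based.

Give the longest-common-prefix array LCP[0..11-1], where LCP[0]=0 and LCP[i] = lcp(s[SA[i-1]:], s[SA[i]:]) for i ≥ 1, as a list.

rank→(start, suffix):
  0 → (10, 'c')
  1 → (0, 'chhgfdfgggc')
  2 → (5, 'dfgggc')
  3 → (4, 'fdfgggc')
  4 → (6, 'fgggc')
  5 → (9, 'gc')
  6 → (3, 'gfdfgggc')
  7 → (8, 'ggc')
  8 → (7, 'gggc')
  9 → (2, 'hgfdfgggc')
  10 → (1, 'hhgfdfgggc')

SA = [10, 0, 5, 4, 6, 9, 3, 8, 7, 2, 1]
rank  pair      lcp
   1  s[10:],s[0:]  1  'c'
   2  s[0:],s[5:]  0  ''
   3  s[5:],s[4:]  0  ''
   4  s[4:],s[6:]  1  'f'
   5  s[6:],s[9:]  0  ''
   6  s[9:],s[3:]  1  'g'
   7  s[3:],s[8:]  1  'g'
   8  s[8:],s[7:]  2  'gg'
   9  s[7:],s[2:]  0  ''
  10  s[2:],s[1:]  1  'h'

[0, 1, 0, 0, 1, 0, 1, 1, 2, 0, 1]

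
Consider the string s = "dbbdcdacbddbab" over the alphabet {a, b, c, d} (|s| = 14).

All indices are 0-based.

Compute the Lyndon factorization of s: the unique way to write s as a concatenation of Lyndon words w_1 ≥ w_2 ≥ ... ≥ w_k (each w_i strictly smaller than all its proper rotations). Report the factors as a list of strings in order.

["d", "bbdcd", "acbddb", "ab"]

emit factor 1: 'd' (i=0, period=1)
emit factor 2: 'bbdcd' (i=1, period=5)
emit factor 3: 'acbddb' (i=6, period=6)
emit factor 4: 'ab' (i=12, period=2)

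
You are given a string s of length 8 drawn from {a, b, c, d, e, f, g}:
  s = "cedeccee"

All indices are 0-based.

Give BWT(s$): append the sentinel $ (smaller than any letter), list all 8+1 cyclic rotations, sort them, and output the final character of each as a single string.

rank  rotation   last
    0  $cedeccee  e
    1  ccee$cede  e
    2  cedeccee$  $
    3  cee$cedec  c
    4  deccee$ce  e
    5  e$cedecce  e
    6  eccee$ced  d
    7  edeccee$c  c
    8  ee$cedecc  c

ee$ceedcc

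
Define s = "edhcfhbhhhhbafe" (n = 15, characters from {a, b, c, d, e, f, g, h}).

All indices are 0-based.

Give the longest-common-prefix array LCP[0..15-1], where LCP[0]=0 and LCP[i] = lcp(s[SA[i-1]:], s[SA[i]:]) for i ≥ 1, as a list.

rank→(start, suffix):
  0 → (12, 'afe')
  1 → (11, 'bafe')
  2 → (6, 'bhhhhbafe')
  3 → (3, 'cfhbhhhhbafe')
  4 → (1, 'dhcfhbhhhhbafe')
  5 → (14, 'e')
  6 → (0, 'edhcfhbhhhhbafe')
  7 → (13, 'fe')
  8 → (4, 'fhbhhhhbafe')
  9 → (10, 'hbafe')
  10 → (5, 'hbhhhhbafe')
  11 → (2, 'hcfhbhhhhbafe')
  12 → (9, 'hhbafe')
  13 → (8, 'hhhbafe')
  14 → (7, 'hhhhbafe')

SA = [12, 11, 6, 3, 1, 14, 0, 13, 4, 10, 5, 2, 9, 8, 7]
[i] adj suffixes → lcp
  [1] 12/11 → 0 ('')
  [2] 11/6 → 1 ('b')
  [3] 6/3 → 0 ('')
  [4] 3/1 → 0 ('')
  [5] 1/14 → 0 ('')
  [6] 14/0 → 1 ('e')
  [7] 0/13 → 0 ('')
  [8] 13/4 → 1 ('f')
  [9] 4/10 → 0 ('')
  [10] 10/5 → 2 ('hb')
  [11] 5/2 → 1 ('h')
  [12] 2/9 → 1 ('h')
  [13] 9/8 → 2 ('hh')
  [14] 8/7 → 3 ('hhh')

[0, 0, 1, 0, 0, 0, 1, 0, 1, 0, 2, 1, 1, 2, 3]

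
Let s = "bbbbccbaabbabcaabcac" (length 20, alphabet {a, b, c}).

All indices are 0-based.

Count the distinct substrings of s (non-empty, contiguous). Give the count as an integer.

178

rank→(start, suffix):
  0 → (7, 'aabbabcaabcac')
  1 → (14, 'aabcac')
  2 → (8, 'abbabcaabcac')
  3 → (11, 'abcaabcac')
  4 → (15, 'abcac')
  5 → (18, 'ac')
  6 → (6, 'baabbabcaabcac')
  7 → (10, 'babcaabcac')
  8 → (9, 'bbabcaabcac')
  9 → (0, 'bbbbccbaabbabcaabcac')
  10 → (1, 'bbbccbaabbabcaabcac')
  11 → (2, 'bbccbaabbabcaabcac')
  12 → (12, 'bcaabcac')
  13 → (16, 'bcac')
  14 → (3, 'bccbaabbabcaabcac')
  15 → (19, 'c')
  16 → (13, 'caabcac')
  17 → (17, 'cac')
  18 → (5, 'cbaabbabcaabcac')
  19 → (4, 'ccbaabbabcaabcac')

SA = [7, 14, 8, 11, 15, 18, 6, 10, 9, 0, 1, 2, 12, 16, 3, 19, 13, 17, 5, 4]
i: (SA[i-1],SA[i]) lcp shared
  1: (7,14) 3 'aab'
  2: (14,8) 1 'a'
  3: (8,11) 2 'ab'
  4: (11,15) 4 'abca'
  5: (15,18) 1 'a'
  6: (18,6) 0 ''
  7: (6,10) 2 'ba'
  8: (10,9) 1 'b'
  9: (9,0) 2 'bb'
  10: (0,1) 3 'bbb'
  11: (1,2) 2 'bb'
  12: (2,12) 1 'b'
  13: (12,16) 3 'bca'
  14: (16,3) 2 'bc'
  15: (3,19) 0 ''
  16: (19,13) 1 'c'
  17: (13,17) 2 'ca'
  18: (17,5) 1 'c'
  19: (5,4) 1 'c'

n(n+1)/2 = 20·21/2 = 210
Σ LCP = 0 + 3 + 1 + 2 + 4 + 1 + 0 + 2 + 1 + 2 + 3 + 2 + 1 + 3 + 2 + 0 + 1 + 2 + 1 + 1 = 32
distinct = 210 − 32 = 178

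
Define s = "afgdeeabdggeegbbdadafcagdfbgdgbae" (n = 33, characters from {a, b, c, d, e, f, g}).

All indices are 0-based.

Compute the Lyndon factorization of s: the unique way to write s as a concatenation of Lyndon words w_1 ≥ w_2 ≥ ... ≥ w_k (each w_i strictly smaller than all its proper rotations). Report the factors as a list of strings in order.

emit factor 1: 'afgdee' (i=0, period=6)
emit factor 2: 'abdggeegbbdadafcagdfbgdgbae' (i=6, period=27)

["afgdee", "abdggeegbbdadafcagdfbgdgbae"]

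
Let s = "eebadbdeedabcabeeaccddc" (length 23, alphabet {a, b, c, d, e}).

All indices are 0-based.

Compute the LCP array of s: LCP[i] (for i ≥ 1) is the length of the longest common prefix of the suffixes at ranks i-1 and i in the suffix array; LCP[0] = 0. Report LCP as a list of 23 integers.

[0, 2, 1, 1, 0, 1, 1, 1, 0, 1, 1, 1, 0, 1, 1, 1, 1, 0, 1, 1, 1, 2, 2]

rank | idx | suffix
   0 |  10 | abcabeeaccddc
   1 |  13 | abeeaccddc
   2 |  17 | accddc
   3 |   3 | adbdeedabcabeeaccddc
   4 |   2 | badbdeedabcabeeaccddc
   5 |  11 | bcabeeaccddc
   6 |   5 | bdeedabcabeeaccddc
   7 |  14 | beeaccddc
   8 |  22 | c
   9 |  12 | cabeeaccddc
  10 |  18 | ccddc
  11 |  19 | cddc
  12 |   9 | dabcabeeaccddc
  13 |   4 | dbdeedabcabeeaccddc
  14 |  21 | dc
  15 |  20 | ddc
  16 |   6 | deedabcabeeaccddc
  17 |  16 | eaccddc
  18 |   1 | ebadbdeedabcabeeaccddc
  19 |   8 | edabcabeeaccddc
  20 |  15 | eeaccddc
  21 |   0 | eebadbdeedabcabeeaccddc
  22 |   7 | eedabcabeeaccddc

SA = [10, 13, 17, 3, 2, 11, 5, 14, 22, 12, 18, 19, 9, 4, 21, 20, 6, 16, 1, 8, 15, 0, 7]
[i] adj suffixes → lcp
  [1] 10/13 → 2 ('ab')
  [2] 13/17 → 1 ('a')
  [3] 17/3 → 1 ('a')
  [4] 3/2 → 0 ('')
  [5] 2/11 → 1 ('b')
  [6] 11/5 → 1 ('b')
  [7] 5/14 → 1 ('b')
  [8] 14/22 → 0 ('')
  [9] 22/12 → 1 ('c')
  [10] 12/18 → 1 ('c')
  [11] 18/19 → 1 ('c')
  [12] 19/9 → 0 ('')
  [13] 9/4 → 1 ('d')
  [14] 4/21 → 1 ('d')
  [15] 21/20 → 1 ('d')
  [16] 20/6 → 1 ('d')
  [17] 6/16 → 0 ('')
  [18] 16/1 → 1 ('e')
  [19] 1/8 → 1 ('e')
  [20] 8/15 → 1 ('e')
  [21] 15/0 → 2 ('ee')
  [22] 0/7 → 2 ('ee')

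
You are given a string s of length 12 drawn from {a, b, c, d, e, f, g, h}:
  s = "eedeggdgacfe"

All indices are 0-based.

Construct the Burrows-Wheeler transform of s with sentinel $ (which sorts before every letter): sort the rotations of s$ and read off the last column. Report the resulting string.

rank  rotation       last
    0  $eedeggdgacfe  e
    1  acfe$eedeggdg  g
    2  cfe$eedeggdga  a
    3  deggdgacfe$ee  e
    4  dgacfe$eedegg  g
    5  e$eedeggdgacf  f
    6  edeggdgacfe$e  e
    7  eedeggdgacfe$  $
    8  eggdgacfe$eed  d
    9  fe$eedeggdgac  c
   10  gacfe$eedeggd  d
   11  gdgacfe$eedeg  g
   12  ggdgacfe$eede  e

egaegfe$dcdge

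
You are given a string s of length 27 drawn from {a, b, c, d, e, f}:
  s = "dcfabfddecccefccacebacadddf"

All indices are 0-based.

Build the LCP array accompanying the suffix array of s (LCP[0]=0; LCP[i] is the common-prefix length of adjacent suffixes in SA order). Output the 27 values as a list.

sorted suffixes:
  #0 SA[0]=3  'abfddecccefccacebacadddf'
  #1 SA[1]=20  'acadddf'
  #2 SA[2]=16  'acebacadddf'
  #3 SA[3]=22  'adddf'
  #4 SA[4]=19  'bacadddf'
  #5 SA[5]=4  'bfddecccefccacebacadddf'
  #6 SA[6]=15  'cacebacadddf'
  #7 SA[7]=21  'cadddf'
  #8 SA[8]=14  'ccacebacadddf'
  #9 SA[9]=9  'cccefccacebacadddf'
  #10 SA[10]=10  'ccefccacebacadddf'
  #11 SA[11]=17  'cebacadddf'
  #12 SA[12]=11  'cefccacebacadddf'
  #13 SA[13]=1  'cfabfddecccefccacebacadddf'
  #14 SA[14]=0  'dcfabfddecccefccacebacadddf'
  #15 SA[15]=23  'dddf'
  #16 SA[16]=6  'ddecccefccacebacadddf'
  #17 SA[17]=24  'ddf'
  #18 SA[18]=7  'decccefccacebacadddf'
  #19 SA[19]=25  'df'
  #20 SA[20]=18  'ebacadddf'
  #21 SA[21]=8  'ecccefccacebacadddf'
  #22 SA[22]=12  'efccacebacadddf'
  #23 SA[23]=26  'f'
  #24 SA[24]=2  'fabfddecccefccacebacadddf'
  #25 SA[25]=13  'fccacebacadddf'
  #26 SA[26]=5  'fddecccefccacebacadddf'

SA = [3, 20, 16, 22, 19, 4, 15, 21, 14, 9, 10, 17, 11, 1, 0, 23, 6, 24, 7, 25, 18, 8, 12, 26, 2, 13, 5]
i: (SA[i-1],SA[i]) lcp shared
  1: (3,20) 1 'a'
  2: (20,16) 2 'ac'
  3: (16,22) 1 'a'
  4: (22,19) 0 ''
  5: (19,4) 1 'b'
  6: (4,15) 0 ''
  7: (15,21) 2 'ca'
  8: (21,14) 1 'c'
  9: (14,9) 2 'cc'
  10: (9,10) 2 'cc'
  11: (10,17) 1 'c'
  12: (17,11) 2 'ce'
  13: (11,1) 1 'c'
  14: (1,0) 0 ''
  15: (0,23) 1 'd'
  16: (23,6) 2 'dd'
  17: (6,24) 2 'dd'
  18: (24,7) 1 'd'
  19: (7,25) 1 'd'
  20: (25,18) 0 ''
  21: (18,8) 1 'e'
  22: (8,12) 1 'e'
  23: (12,26) 0 ''
  24: (26,2) 1 'f'
  25: (2,13) 1 'f'
  26: (13,5) 1 'f'

[0, 1, 2, 1, 0, 1, 0, 2, 1, 2, 2, 1, 2, 1, 0, 1, 2, 2, 1, 1, 0, 1, 1, 0, 1, 1, 1]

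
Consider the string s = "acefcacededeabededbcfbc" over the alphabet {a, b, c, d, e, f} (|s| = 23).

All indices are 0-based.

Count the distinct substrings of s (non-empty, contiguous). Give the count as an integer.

246

sorted suffixes:
  #0 SA[0]=12  'abededbcfbc'
  #1 SA[1]=5  'acededeabededbcfbc'
  #2 SA[2]=0  'acefcacededeabededbcfbc'
  #3 SA[3]=21  'bc'
  #4 SA[4]=18  'bcfbc'
  #5 SA[5]=13  'bededbcfbc'
  #6 SA[6]=22  'c'
  #7 SA[7]=4  'cacededeabededbcfbc'
  #8 SA[8]=6  'cededeabededbcfbc'
  #9 SA[9]=1  'cefcacededeabededbcfbc'
  #10 SA[10]=19  'cfbc'
  #11 SA[11]=17  'dbcfbc'
  #12 SA[12]=10  'deabededbcfbc'
  #13 SA[13]=15  'dedbcfbc'
  #14 SA[14]=8  'dedeabededbcfbc'
  #15 SA[15]=11  'eabededbcfbc'
  #16 SA[16]=16  'edbcfbc'
  #17 SA[17]=9  'edeabededbcfbc'
  #18 SA[18]=14  'ededbcfbc'
  #19 SA[19]=7  'ededeabededbcfbc'
  #20 SA[20]=2  'efcacededeabededbcfbc'
  #21 SA[21]=20  'fbc'
  #22 SA[22]=3  'fcacededeabededbcfbc'

SA = [12, 5, 0, 21, 18, 13, 22, 4, 6, 1, 19, 17, 10, 15, 8, 11, 16, 9, 14, 7, 2, 20, 3]
i: (SA[i-1],SA[i]) lcp shared
  1: (12,5) 1 'a'
  2: (5,0) 3 'ace'
  3: (0,21) 0 ''
  4: (21,18) 2 'bc'
  5: (18,13) 1 'b'
  6: (13,22) 0 ''
  7: (22,4) 1 'c'
  8: (4,6) 1 'c'
  9: (6,1) 2 'ce'
  10: (1,19) 1 'c'
  11: (19,17) 0 ''
  12: (17,10) 1 'd'
  13: (10,15) 2 'de'
  14: (15,8) 3 'ded'
  15: (8,11) 0 ''
  16: (11,16) 1 'e'
  17: (16,9) 2 'ed'
  18: (9,14) 3 'ede'
  19: (14,7) 4 'eded'
  20: (7,2) 1 'e'
  21: (2,20) 0 ''
  22: (20,3) 1 'f'

n(n+1)/2 = 23·24/2 = 276
Σ LCP = 0 + 1 + 3 + 0 + 2 + 1 + 0 + 1 + 1 + 2 + 1 + 0 + 1 + 2 + 3 + 0 + 1 + 2 + 3 + 4 + 1 + 0 + 1 = 30
distinct = 276 − 30 = 246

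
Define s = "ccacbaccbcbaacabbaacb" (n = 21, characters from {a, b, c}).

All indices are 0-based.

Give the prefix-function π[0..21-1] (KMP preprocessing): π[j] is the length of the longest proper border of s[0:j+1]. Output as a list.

π[0] = 0
j=1 s[j]='c': π[1]=1 (border 'c')
j=2 s[j]='a': k: 1→0; π[2]=0 (border '')
j=3 s[j]='c': π[3]=1 (border 'c')
j=4 s[j]='b': k: 1→0; π[4]=0 (border '')
j=5 s[j]='a': π[5]=0 (border '')
j=6 s[j]='c': π[6]=1 (border 'c')
j=7 s[j]='c': π[7]=2 (border 'cc')
j=8 s[j]='b': k: 2→1→0; π[8]=0 (border '')
j=9 s[j]='c': π[9]=1 (border 'c')
j=10 s[j]='b': k: 1→0; π[10]=0 (border '')
j=11 s[j]='a': π[11]=0 (border '')
j=12 s[j]='a': π[12]=0 (border '')
j=13 s[j]='c': π[13]=1 (border 'c')
j=14 s[j]='a': k: 1→0; π[14]=0 (border '')
j=15 s[j]='b': π[15]=0 (border '')
j=16 s[j]='b': π[16]=0 (border '')
j=17 s[j]='a': π[17]=0 (border '')
j=18 s[j]='a': π[18]=0 (border '')
j=19 s[j]='c': π[19]=1 (border 'c')
j=20 s[j]='b': k: 1→0; π[20]=0 (border '')

[0, 1, 0, 1, 0, 0, 1, 2, 0, 1, 0, 0, 0, 1, 0, 0, 0, 0, 0, 1, 0]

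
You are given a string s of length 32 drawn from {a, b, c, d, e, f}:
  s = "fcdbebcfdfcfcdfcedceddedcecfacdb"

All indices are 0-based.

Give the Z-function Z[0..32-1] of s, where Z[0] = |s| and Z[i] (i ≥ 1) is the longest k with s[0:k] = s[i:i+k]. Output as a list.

[32, 0, 0, 0, 0, 0, 0, 1, 0, 2, 0, 3, 0, 0, 2, 0, 0, 0, 0, 0, 0, 0, 0, 0, 0, 0, 0, 1, 0, 0, 0, 0]

Z[0]=32
i=1: fresh scan; Z[1]=0
i=2: fresh scan; Z[2]=0
i=3: fresh scan; Z[3]=0
i=4: fresh scan; Z[4]=0
i=5: fresh scan; Z[5]=0
i=6: fresh scan; Z[6]=0
i=7: fresh scan; Z[7]=1 grow→box=[7,8)
i=8: fresh scan; Z[8]=0
i=9: fresh scan; Z[9]=2 grow→box=[9,11)
i=10: min(r-i=1, Z[1]=0)=0; Z[10]=0
i=11: fresh scan; Z[11]=3 grow→box=[11,14)
i=12: min(r-i=2, Z[1]=0)=0; Z[12]=0
i=13: min(r-i=1, Z[2]=0)=0; Z[13]=0
i=14: fresh scan; Z[14]=2 grow→box=[14,16)
i=15: min(r-i=1, Z[1]=0)=0; Z[15]=0
i=16: fresh scan; Z[16]=0
i=17: fresh scan; Z[17]=0
i=18: fresh scan; Z[18]=0
i=19: fresh scan; Z[19]=0
i=20: fresh scan; Z[20]=0
i=21: fresh scan; Z[21]=0
i=22: fresh scan; Z[22]=0
i=23: fresh scan; Z[23]=0
i=24: fresh scan; Z[24]=0
i=25: fresh scan; Z[25]=0
i=26: fresh scan; Z[26]=0
i=27: fresh scan; Z[27]=1 grow→box=[27,28)
i=28: fresh scan; Z[28]=0
i=29: fresh scan; Z[29]=0
i=30: fresh scan; Z[30]=0
i=31: fresh scan; Z[31]=0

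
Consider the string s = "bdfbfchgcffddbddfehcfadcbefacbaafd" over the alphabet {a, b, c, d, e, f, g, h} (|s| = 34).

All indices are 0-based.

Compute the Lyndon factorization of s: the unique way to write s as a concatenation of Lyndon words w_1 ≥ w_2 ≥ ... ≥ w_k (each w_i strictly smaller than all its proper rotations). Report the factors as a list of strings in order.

["bdfbfchgcffdd", "bddfehcf", "adcbef", "acb", "aafd"]

emit factor 1: 'bdfbfchgcffdd' (i=0, period=13)
emit factor 2: 'bddfehcf' (i=13, period=8)
emit factor 3: 'adcbef' (i=21, period=6)
emit factor 4: 'acb' (i=27, period=3)
emit factor 5: 'aafd' (i=30, period=4)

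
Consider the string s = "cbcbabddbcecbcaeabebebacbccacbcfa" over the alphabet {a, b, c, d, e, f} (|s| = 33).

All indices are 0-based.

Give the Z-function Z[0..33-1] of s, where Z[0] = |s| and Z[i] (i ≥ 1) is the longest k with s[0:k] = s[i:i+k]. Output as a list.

[33, 0, 2, 0, 0, 0, 0, 0, 0, 1, 0, 3, 0, 1, 0, 0, 0, 0, 0, 0, 0, 0, 0, 3, 0, 1, 1, 0, 3, 0, 1, 0, 0]

Z[0]=33
i=1: i≥r, start 0; Z[1]=0
i=2: i≥r, start 0; Z[2]=2 scan→box=[2,4)
i=3: min(r-i=1, Z[1]=0)=0; Z[3]=0
i=4: i≥r, start 0; Z[4]=0
i=5: i≥r, start 0; Z[5]=0
i=6: i≥r, start 0; Z[6]=0
i=7: i≥r, start 0; Z[7]=0
i=8: i≥r, start 0; Z[8]=0
i=9: i≥r, start 0; Z[9]=1 scan→box=[9,10)
i=10: i≥r, start 0; Z[10]=0
i=11: i≥r, start 0; Z[11]=3 scan→box=[11,14)
i=12: min(r-i=2, Z[1]=0)=0; Z[12]=0
i=13: min(r-i=1, Z[2]=2)=1; Z[13]=1
i=14: i≥r, start 0; Z[14]=0
i=15: i≥r, start 0; Z[15]=0
i=16: i≥r, start 0; Z[16]=0
i=17: i≥r, start 0; Z[17]=0
i=18: i≥r, start 0; Z[18]=0
i=19: i≥r, start 0; Z[19]=0
i=20: i≥r, start 0; Z[20]=0
i=21: i≥r, start 0; Z[21]=0
i=22: i≥r, start 0; Z[22]=0
i=23: i≥r, start 0; Z[23]=3 scan→box=[23,26)
i=24: min(r-i=2, Z[1]=0)=0; Z[24]=0
i=25: min(r-i=1, Z[2]=2)=1; Z[25]=1
i=26: i≥r, start 0; Z[26]=1 scan→box=[26,27)
i=27: i≥r, start 0; Z[27]=0
i=28: i≥r, start 0; Z[28]=3 scan→box=[28,31)
i=29: min(r-i=2, Z[1]=0)=0; Z[29]=0
i=30: min(r-i=1, Z[2]=2)=1; Z[30]=1
i=31: i≥r, start 0; Z[31]=0
i=32: i≥r, start 0; Z[32]=0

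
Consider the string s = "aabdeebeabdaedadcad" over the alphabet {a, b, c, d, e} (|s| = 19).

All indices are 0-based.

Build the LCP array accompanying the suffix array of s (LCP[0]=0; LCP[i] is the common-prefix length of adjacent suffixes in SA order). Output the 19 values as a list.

[0, 1, 3, 1, 2, 1, 0, 2, 1, 0, 0, 1, 2, 1, 1, 0, 1, 1, 1]

sorted suffixes:
  #0 SA[0]=0  'aabdeebeabdaedadcad'
  #1 SA[1]=8  'abdaedadcad'
  #2 SA[2]=1  'abdeebeabdaedadcad'
  #3 SA[3]=17  'ad'
  #4 SA[4]=14  'adcad'
  #5 SA[5]=11  'aedadcad'
  #6 SA[6]=9  'bdaedadcad'
  #7 SA[7]=2  'bdeebeabdaedadcad'
  #8 SA[8]=6  'beabdaedadcad'
  #9 SA[9]=16  'cad'
  #10 SA[10]=18  'd'
  #11 SA[11]=13  'dadcad'
  #12 SA[12]=10  'daedadcad'
  #13 SA[13]=15  'dcad'
  #14 SA[14]=3  'deebeabdaedadcad'
  #15 SA[15]=7  'eabdaedadcad'
  #16 SA[16]=5  'ebeabdaedadcad'
  #17 SA[17]=12  'edadcad'
  #18 SA[18]=4  'eebeabdaedadcad'

SA = [0, 8, 1, 17, 14, 11, 9, 2, 6, 16, 18, 13, 10, 15, 3, 7, 5, 12, 4]
i: (SA[i-1],SA[i]) lcp shared
  1: (0,8) 1 'a'
  2: (8,1) 3 'abd'
  3: (1,17) 1 'a'
  4: (17,14) 2 'ad'
  5: (14,11) 1 'a'
  6: (11,9) 0 ''
  7: (9,2) 2 'bd'
  8: (2,6) 1 'b'
  9: (6,16) 0 ''
  10: (16,18) 0 ''
  11: (18,13) 1 'd'
  12: (13,10) 2 'da'
  13: (10,15) 1 'd'
  14: (15,3) 1 'd'
  15: (3,7) 0 ''
  16: (7,5) 1 'e'
  17: (5,12) 1 'e'
  18: (12,4) 1 'e'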